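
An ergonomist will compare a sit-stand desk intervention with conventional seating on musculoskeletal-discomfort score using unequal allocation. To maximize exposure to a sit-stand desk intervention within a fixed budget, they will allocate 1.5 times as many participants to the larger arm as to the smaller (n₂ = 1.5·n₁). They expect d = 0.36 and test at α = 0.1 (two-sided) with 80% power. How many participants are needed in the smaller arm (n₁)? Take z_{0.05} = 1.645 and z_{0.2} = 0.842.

With allocation ratio k = n₂/n₁ = 1.5, Var(x̄₁−x̄₂) = σ²(1/n₁ + 1/(k·n₁)) = σ²·(k+1)/(k·n₁).
So n₁ = (1 + 1/k)·((z_{α/2} + z_β)/d)² = 1.667 × (2.487/0.36)².
n₁ = 1.667 × 47.73 = 79.5.
Round up: n₁ = 80, giving n₂ = 1.5 × 80 = 120.

n₁ = 80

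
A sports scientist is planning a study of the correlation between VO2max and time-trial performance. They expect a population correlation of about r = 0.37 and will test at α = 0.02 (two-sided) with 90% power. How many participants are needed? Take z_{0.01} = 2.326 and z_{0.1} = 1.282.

n = 90

Fisher's z: C = ½·ln((1+r)/(1−r)) = ½·ln(2.1746) = 0.3884.
n = ((z_{α/2} + z_β)/C)² + 3.
(2.326 + 1.282) / 0.3884 = 3.608 / 0.3884 = 9.289.
n = 9.289² + 3 = 86.29 + 3 = 89.3.
Round up.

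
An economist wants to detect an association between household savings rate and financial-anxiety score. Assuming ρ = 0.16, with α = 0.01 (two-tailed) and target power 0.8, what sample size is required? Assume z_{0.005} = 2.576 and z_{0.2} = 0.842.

Fisher's z: C = ½·ln((1+r)/(1−r)) = ½·ln(1.3810) = 0.1614.
n = ((z_{α/2} + z_β)/C)² + 3.
(2.576 + 0.842) / 0.1614 = 3.418 / 0.1614 = 21.177.
n = 21.177² + 3 = 448.47 + 3 = 451.5.
Round up.

n = 452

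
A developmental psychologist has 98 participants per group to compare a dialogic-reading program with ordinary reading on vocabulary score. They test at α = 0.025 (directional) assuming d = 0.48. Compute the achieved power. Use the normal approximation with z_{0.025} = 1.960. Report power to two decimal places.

For two equal groups, power = Φ(d·√(n/2) − z_{α}).
d·√(n/2) = 0.48 × √(98/2) = 0.48 × 7.000 = 3.360.
z_β = 3.360 − 1.960 = 1.400.
Power = Φ(1.400) = 0.919.

power ≈ 0.92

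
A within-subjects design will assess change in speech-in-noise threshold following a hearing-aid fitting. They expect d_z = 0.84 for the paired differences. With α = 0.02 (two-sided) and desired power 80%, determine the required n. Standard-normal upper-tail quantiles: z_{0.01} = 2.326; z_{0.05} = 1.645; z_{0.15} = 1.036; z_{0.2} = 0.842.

n = 15 pairs

For a paired (one-sample on differences) test: n = ((z_{α/2} + z_β) / d)².
z_{α/2} + z_β = 2.326 + 0.842 = 3.168.
n = (3.168 / 0.84)² = 3.771² = 14.22.
Round up.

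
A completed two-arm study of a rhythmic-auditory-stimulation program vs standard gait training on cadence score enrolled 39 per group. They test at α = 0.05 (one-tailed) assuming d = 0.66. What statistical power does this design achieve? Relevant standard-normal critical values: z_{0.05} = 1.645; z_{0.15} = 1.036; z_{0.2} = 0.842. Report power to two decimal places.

power ≈ 0.90

For two equal groups, power = Φ(d·√(n/2) − z_{α}).
d·√(n/2) = 0.66 × √(39/2) = 0.66 × 4.416 = 2.914.
z_β = 2.914 − 1.645 = 1.269.
Power = Φ(1.269) = 0.898.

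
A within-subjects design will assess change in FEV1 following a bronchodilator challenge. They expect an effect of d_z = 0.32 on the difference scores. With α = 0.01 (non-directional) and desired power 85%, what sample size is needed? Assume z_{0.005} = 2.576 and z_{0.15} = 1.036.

For a paired (one-sample on differences) test: n = ((z_{α/2} + z_β) / d)².
z_{α/2} + z_β = 2.576 + 1.036 = 3.612.
n = (3.612 / 0.32)² = 11.287² = 127.41.
Round up.

n = 128 pairs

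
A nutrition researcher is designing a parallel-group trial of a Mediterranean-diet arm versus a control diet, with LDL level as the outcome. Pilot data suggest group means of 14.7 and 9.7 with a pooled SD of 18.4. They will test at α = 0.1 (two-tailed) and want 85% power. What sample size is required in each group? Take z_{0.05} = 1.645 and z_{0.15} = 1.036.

n = 195 per group

Cohen's d = |M₁ − M₂| / SD_pooled = |14.7 − 9.7| / 18.4 = 5.0 / 18.4 = 0.272.
For two independent groups with equal n: n = 2·((z_{α/2} + z_β) / d)².
z_{α/2} + z_β = 1.645 + 1.036 = 2.681.
n = 2 × (2.681 / 0.272)² = 2 × 9.857² = 2 × 97.15 = 194.3.
Round up to the next whole participant.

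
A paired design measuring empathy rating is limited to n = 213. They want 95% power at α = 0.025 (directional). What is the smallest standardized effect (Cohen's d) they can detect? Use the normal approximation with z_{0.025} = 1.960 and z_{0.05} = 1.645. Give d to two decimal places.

For a single sample (or paired design) of n = 213: d_min = (z_{α} + z_β)/√n.
z-sum = 1.960 + 1.645 = 3.605.
d_min = 3.605 / √213 = 3.605 / 14.595 = 0.247.

d_min ≈ 0.25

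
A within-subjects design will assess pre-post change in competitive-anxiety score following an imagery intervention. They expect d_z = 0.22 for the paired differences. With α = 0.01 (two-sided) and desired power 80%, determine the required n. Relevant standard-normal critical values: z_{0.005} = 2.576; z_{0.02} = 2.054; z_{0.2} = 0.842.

For a paired (one-sample on differences) test: n = ((z_{α/2} + z_β) / d)².
z_{α/2} + z_β = 2.576 + 0.842 = 3.418.
n = (3.418 / 0.22)² = 15.536² = 241.38.
Round up.

n = 242 pairs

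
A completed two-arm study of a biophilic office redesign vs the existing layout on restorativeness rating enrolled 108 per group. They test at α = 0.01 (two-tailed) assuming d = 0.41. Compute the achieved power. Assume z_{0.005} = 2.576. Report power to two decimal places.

For two equal groups, power = Φ(d·√(n/2) − z_{α/2}).
d·√(n/2) = 0.41 × √(108/2) = 0.41 × 7.348 = 3.013.
z_β = 3.013 − 2.576 = 0.437.
Power = Φ(0.437) = 0.669.

power ≈ 0.67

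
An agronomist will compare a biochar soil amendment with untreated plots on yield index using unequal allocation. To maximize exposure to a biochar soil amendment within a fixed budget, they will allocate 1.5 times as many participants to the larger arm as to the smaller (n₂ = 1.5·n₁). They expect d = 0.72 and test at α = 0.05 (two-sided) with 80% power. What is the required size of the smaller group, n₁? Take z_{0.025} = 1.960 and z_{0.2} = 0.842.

n₁ = 26

With allocation ratio k = n₂/n₁ = 1.5, Var(x̄₁−x̄₂) = σ²(1/n₁ + 1/(k·n₁)) = σ²·(k+1)/(k·n₁).
So n₁ = (1 + 1/k)·((z_{α/2} + z_β)/d)² = 1.667 × (2.802/0.72)².
n₁ = 1.667 × 15.15 = 25.2.
Round up: n₁ = 26, giving n₂ = 1.5 × 26 = 39.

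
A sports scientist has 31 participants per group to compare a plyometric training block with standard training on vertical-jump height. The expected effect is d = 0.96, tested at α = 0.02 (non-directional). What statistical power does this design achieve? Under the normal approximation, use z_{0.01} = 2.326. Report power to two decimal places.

For two equal groups, power = Φ(d·√(n/2) − z_{α/2}).
d·√(n/2) = 0.96 × √(31/2) = 0.96 × 3.937 = 3.780.
z_β = 3.780 − 2.326 = 1.454.
Power = Φ(1.454) = 0.927.

power ≈ 0.93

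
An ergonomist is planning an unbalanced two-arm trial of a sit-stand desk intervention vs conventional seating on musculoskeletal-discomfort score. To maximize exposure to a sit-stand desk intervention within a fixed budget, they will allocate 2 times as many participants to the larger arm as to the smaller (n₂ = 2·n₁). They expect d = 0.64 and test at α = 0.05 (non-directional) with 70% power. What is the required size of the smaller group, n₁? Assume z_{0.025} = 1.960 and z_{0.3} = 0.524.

With allocation ratio k = n₂/n₁ = 2, Var(x̄₁−x̄₂) = σ²(1/n₁ + 1/(k·n₁)) = σ²·(k+1)/(k·n₁).
So n₁ = (1 + 1/k)·((z_{α/2} + z_β)/d)² = 1.500 × (2.484/0.64)².
n₁ = 1.500 × 15.06 = 22.6.
Round up: n₁ = 23, giving n₂ = 2 × 23 = 46.

n₁ = 23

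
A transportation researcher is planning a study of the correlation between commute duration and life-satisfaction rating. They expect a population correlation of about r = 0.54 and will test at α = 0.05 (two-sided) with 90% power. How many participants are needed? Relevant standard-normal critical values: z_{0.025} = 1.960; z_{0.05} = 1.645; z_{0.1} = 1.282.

Fisher's z: C = ½·ln((1+r)/(1−r)) = ½·ln(3.3478) = 0.6042.
n = ((z_{α/2} + z_β)/C)² + 3.
(1.960 + 1.282) / 0.6042 = 3.242 / 0.6042 = 5.366.
n = 5.366² + 3 = 28.79 + 3 = 31.8.
Round up.

n = 32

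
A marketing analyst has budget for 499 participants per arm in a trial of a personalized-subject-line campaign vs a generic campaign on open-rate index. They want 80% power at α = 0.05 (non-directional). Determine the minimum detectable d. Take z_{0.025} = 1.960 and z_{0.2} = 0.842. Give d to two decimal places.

For two independent groups of n = 499 each: d_min = (z_{α/2} + z_β)·√(2/n).
z-sum = 1.960 + 0.842 = 2.802.
d_min = 2.802 × √(2/499) = 2.802 × 0.0633 = 0.177.

d_min ≈ 0.18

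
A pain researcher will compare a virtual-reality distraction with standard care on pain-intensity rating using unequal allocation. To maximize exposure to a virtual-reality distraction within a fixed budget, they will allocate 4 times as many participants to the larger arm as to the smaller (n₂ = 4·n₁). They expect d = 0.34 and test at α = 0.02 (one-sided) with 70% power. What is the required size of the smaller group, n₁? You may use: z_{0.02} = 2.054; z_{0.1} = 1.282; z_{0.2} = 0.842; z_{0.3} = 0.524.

n₁ = 72

With allocation ratio k = n₂/n₁ = 4, Var(x̄₁−x̄₂) = σ²(1/n₁ + 1/(k·n₁)) = σ²·(k+1)/(k·n₁).
So n₁ = (1 + 1/k)·((z_{α} + z_β)/d)² = 1.250 × (2.578/0.34)².
n₁ = 1.250 × 57.49 = 71.9.
Round up: n₁ = 72, giving n₂ = 4 × 72 = 288.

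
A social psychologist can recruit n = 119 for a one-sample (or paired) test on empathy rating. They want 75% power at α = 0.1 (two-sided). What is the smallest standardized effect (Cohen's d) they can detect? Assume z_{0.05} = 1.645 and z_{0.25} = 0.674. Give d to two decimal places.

For a single sample (or paired design) of n = 119: d_min = (z_{α/2} + z_β)/√n.
z-sum = 1.645 + 0.674 = 2.319.
d_min = 2.319 / √119 = 2.319 / 10.909 = 0.213.

d_min ≈ 0.21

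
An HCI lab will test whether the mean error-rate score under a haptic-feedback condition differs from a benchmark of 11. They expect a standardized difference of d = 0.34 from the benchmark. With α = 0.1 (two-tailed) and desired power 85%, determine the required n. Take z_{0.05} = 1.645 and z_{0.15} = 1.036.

For a one-sample test: n = ((z_{α/2} + z_β) / d)².
z_{α/2} + z_β = 1.645 + 1.036 = 2.681.
n = (2.681 / 0.34)² = 7.885² = 62.18.
Round up.

n = 63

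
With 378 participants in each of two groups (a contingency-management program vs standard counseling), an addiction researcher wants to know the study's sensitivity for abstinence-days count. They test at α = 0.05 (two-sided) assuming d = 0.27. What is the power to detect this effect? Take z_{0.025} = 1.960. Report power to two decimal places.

power ≈ 0.96

For two equal groups, power = Φ(d·√(n/2) − z_{α/2}).
d·√(n/2) = 0.27 × √(378/2) = 0.27 × 13.748 = 3.712.
z_β = 3.712 − 1.960 = 1.752.
Power = Φ(1.752) = 0.960.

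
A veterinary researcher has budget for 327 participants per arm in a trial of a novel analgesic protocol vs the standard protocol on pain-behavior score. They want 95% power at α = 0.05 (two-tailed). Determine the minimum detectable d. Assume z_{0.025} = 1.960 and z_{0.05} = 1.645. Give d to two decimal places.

For two independent groups of n = 327 each: d_min = (z_{α/2} + z_β)·√(2/n).
z-sum = 1.960 + 1.645 = 3.605.
d_min = 3.605 × √(2/327) = 3.605 × 0.0782 = 0.282.

d_min ≈ 0.28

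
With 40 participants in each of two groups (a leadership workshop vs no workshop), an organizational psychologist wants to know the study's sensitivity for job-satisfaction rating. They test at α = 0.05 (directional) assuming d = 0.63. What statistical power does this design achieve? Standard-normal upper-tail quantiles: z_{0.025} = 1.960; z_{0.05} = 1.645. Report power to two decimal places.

power ≈ 0.88

For two equal groups, power = Φ(d·√(n/2) − z_{α}).
d·√(n/2) = 0.63 × √(40/2) = 0.63 × 4.472 = 2.817.
z_β = 2.817 − 1.645 = 1.172.
Power = Φ(1.172) = 0.879.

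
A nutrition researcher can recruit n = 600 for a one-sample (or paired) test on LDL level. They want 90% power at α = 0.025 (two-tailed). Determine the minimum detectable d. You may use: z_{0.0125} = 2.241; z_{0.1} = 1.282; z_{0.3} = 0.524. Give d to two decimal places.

d_min ≈ 0.14

For a single sample (or paired design) of n = 600: d_min = (z_{α/2} + z_β)/√n.
z-sum = 2.241 + 1.282 = 3.523.
d_min = 3.523 / √600 = 3.523 / 24.495 = 0.144.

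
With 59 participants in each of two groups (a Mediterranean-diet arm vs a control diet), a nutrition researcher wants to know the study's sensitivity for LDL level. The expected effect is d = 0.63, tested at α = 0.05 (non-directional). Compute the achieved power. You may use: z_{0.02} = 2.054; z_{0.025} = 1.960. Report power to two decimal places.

power ≈ 0.93

For two equal groups, power = Φ(d·√(n/2) − z_{α/2}).
d·√(n/2) = 0.63 × √(59/2) = 0.63 × 5.431 = 3.422.
z_β = 3.422 − 1.960 = 1.462.
Power = Φ(1.462) = 0.928.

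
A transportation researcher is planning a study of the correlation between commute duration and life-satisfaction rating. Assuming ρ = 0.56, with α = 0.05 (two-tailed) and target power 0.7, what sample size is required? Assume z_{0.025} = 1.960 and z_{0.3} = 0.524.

n = 19

Fisher's z: C = ½·ln((1+r)/(1−r)) = ½·ln(3.5455) = 0.6328.
n = ((z_{α/2} + z_β)/C)² + 3.
(1.960 + 0.524) / 0.6328 = 2.484 / 0.6328 = 3.925.
n = 3.925² + 3 = 15.41 + 3 = 18.4.
Round up.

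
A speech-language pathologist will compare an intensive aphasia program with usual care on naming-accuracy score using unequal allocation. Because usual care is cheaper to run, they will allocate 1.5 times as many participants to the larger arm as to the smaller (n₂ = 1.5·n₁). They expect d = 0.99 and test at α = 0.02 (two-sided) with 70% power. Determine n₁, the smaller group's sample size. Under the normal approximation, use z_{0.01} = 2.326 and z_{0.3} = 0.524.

n₁ = 14

With allocation ratio k = n₂/n₁ = 1.5, Var(x̄₁−x̄₂) = σ²(1/n₁ + 1/(k·n₁)) = σ²·(k+1)/(k·n₁).
So n₁ = (1 + 1/k)·((z_{α/2} + z_β)/d)² = 1.667 × (2.850/0.99)².
n₁ = 1.667 × 8.29 = 13.8.
Round up: n₁ = 14, giving n₂ = 1.5 × 14 = 21.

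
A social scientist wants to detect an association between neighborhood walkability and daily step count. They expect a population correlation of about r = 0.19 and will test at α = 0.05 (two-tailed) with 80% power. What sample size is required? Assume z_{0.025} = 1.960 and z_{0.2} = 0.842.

Fisher's z: C = ½·ln((1+r)/(1−r)) = ½·ln(1.4691) = 0.1923.
n = ((z_{α/2} + z_β)/C)² + 3.
(1.960 + 0.842) / 0.1923 = 2.802 / 0.1923 = 14.571.
n = 14.571² + 3 = 212.31 + 3 = 215.3.
Round up.

n = 216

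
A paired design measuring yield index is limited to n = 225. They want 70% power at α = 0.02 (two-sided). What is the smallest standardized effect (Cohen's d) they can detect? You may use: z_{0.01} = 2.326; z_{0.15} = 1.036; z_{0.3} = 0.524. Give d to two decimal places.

For a single sample (or paired design) of n = 225: d_min = (z_{α/2} + z_β)/√n.
z-sum = 2.326 + 0.524 = 2.850.
d_min = 2.850 / √225 = 2.850 / 15.000 = 0.190.

d_min ≈ 0.19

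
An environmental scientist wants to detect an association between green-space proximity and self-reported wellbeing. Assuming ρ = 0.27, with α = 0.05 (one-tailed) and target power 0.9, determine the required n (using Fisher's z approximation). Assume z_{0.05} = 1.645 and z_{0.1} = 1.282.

n = 115

Fisher's z: C = ½·ln((1+r)/(1−r)) = ½·ln(1.7397) = 0.2769.
n = ((z_{α} + z_β)/C)² + 3.
(1.645 + 1.282) / 0.2769 = 2.927 / 0.2769 = 10.571.
n = 10.571² + 3 = 111.74 + 3 = 114.7.
Round up.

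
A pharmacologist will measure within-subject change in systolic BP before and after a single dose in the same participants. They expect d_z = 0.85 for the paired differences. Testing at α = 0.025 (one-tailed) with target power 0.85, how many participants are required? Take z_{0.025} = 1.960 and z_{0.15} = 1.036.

n = 13 pairs

For a paired (one-sample on differences) test: n = ((z_{α} + z_β) / d)².
z_{α} + z_β = 1.960 + 1.036 = 2.996.
n = (2.996 / 0.85)² = 3.525² = 12.42.
Round up.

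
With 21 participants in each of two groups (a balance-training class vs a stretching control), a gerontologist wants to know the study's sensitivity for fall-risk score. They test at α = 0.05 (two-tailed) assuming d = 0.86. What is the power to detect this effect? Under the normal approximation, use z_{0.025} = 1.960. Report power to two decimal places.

For two equal groups, power = Φ(d·√(n/2) − z_{α/2}).
d·√(n/2) = 0.86 × √(21/2) = 0.86 × 3.240 = 2.787.
z_β = 2.787 − 1.960 = 0.827.
Power = Φ(0.827) = 0.796.

power ≈ 0.80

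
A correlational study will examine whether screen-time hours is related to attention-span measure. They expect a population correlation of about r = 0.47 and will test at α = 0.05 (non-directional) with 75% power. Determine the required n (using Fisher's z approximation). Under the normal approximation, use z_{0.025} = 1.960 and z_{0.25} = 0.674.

Fisher's z: C = ½·ln((1+r)/(1−r)) = ½·ln(2.7736) = 0.5101.
n = ((z_{α/2} + z_β)/C)² + 3.
(1.960 + 0.674) / 0.5101 = 2.634 / 0.5101 = 5.164.
n = 5.164² + 3 = 26.66 + 3 = 29.7.
Round up.

n = 30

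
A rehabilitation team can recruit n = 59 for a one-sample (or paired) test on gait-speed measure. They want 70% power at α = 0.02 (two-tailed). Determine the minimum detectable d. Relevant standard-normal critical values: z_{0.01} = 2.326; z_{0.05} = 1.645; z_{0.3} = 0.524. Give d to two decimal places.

d_min ≈ 0.37

For a single sample (or paired design) of n = 59: d_min = (z_{α/2} + z_β)/√n.
z-sum = 2.326 + 0.524 = 2.850.
d_min = 2.850 / √59 = 2.850 / 7.681 = 0.371.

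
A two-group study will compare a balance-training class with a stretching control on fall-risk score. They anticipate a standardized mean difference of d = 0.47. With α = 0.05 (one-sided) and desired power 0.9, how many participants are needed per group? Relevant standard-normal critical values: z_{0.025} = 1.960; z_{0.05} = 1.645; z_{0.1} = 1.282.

For two independent groups with equal n: n = 2·((z_{α} + z_β) / d)².
z_{α} + z_β = 1.645 + 1.282 = 2.927.
n = 2 × (2.927 / 0.47)² = 2 × 6.228² = 2 × 38.78 = 77.6.
Round up to the next whole participant.

n = 78 per group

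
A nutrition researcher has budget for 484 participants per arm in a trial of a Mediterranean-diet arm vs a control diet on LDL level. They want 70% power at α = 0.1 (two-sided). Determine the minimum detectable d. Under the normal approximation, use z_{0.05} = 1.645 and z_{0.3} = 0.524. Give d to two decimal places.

d_min ≈ 0.14

For two independent groups of n = 484 each: d_min = (z_{α/2} + z_β)·√(2/n).
z-sum = 1.645 + 0.524 = 2.169.
d_min = 2.169 × √(2/484) = 2.169 × 0.0643 = 0.139.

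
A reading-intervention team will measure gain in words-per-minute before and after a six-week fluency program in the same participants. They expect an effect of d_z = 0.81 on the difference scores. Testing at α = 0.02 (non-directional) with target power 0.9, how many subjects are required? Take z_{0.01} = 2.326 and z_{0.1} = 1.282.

n = 20 pairs

For a paired (one-sample on differences) test: n = ((z_{α/2} + z_β) / d)².
z_{α/2} + z_β = 2.326 + 1.282 = 3.608.
n = (3.608 / 0.81)² = 4.454² = 19.84.
Round up.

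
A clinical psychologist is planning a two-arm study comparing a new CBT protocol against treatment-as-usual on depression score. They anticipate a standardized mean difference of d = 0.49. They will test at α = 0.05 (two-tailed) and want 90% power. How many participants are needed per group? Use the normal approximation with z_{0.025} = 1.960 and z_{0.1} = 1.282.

n = 88 per group

For two independent groups with equal n: n = 2·((z_{α/2} + z_β) / d)².
z_{α/2} + z_β = 1.960 + 1.282 = 3.242.
n = 2 × (3.242 / 0.49)² = 2 × 6.616² = 2 × 43.78 = 87.6.
Round up to the next whole participant.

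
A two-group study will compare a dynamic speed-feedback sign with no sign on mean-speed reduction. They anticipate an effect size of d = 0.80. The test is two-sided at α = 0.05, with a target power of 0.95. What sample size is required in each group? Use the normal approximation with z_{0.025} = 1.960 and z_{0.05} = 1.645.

For two independent groups with equal n: n = 2·((z_{α/2} + z_β) / d)².
z_{α/2} + z_β = 1.960 + 1.645 = 3.605.
n = 2 × (3.605 / 0.80)² = 2 × 4.506² = 2 × 20.31 = 40.6.
Round up to the next whole participant.

n = 41 per group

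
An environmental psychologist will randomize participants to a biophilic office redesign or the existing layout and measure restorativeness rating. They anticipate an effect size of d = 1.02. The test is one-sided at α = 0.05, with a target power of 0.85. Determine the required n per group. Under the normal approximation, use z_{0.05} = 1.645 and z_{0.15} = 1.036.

n = 14 per group

For two independent groups with equal n: n = 2·((z_{α} + z_β) / d)².
z_{α} + z_β = 1.645 + 1.036 = 2.681.
n = 2 × (2.681 / 1.02)² = 2 × 2.628² = 2 × 6.91 = 13.8.
Round up to the next whole participant.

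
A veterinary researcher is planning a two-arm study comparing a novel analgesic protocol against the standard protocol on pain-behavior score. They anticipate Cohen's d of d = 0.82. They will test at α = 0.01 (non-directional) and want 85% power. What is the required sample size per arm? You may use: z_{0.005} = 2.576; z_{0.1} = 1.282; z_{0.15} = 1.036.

n = 39 per group

For two independent groups with equal n: n = 2·((z_{α/2} + z_β) / d)².
z_{α/2} + z_β = 2.576 + 1.036 = 3.612.
n = 2 × (3.612 / 0.82)² = 2 × 4.405² = 2 × 19.40 = 38.8.
Round up to the next whole participant.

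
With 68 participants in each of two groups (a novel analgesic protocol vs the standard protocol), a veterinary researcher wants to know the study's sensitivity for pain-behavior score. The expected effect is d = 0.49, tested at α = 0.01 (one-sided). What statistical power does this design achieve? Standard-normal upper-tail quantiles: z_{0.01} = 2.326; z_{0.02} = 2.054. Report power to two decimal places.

For two equal groups, power = Φ(d·√(n/2) − z_{α}).
d·√(n/2) = 0.49 × √(68/2) = 0.49 × 5.831 = 2.857.
z_β = 2.857 − 2.326 = 0.531.
Power = Φ(0.531) = 0.702.

power ≈ 0.70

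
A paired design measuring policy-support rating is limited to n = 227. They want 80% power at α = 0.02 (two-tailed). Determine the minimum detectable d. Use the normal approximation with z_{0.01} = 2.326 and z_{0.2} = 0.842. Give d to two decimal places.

For a single sample (or paired design) of n = 227: d_min = (z_{α/2} + z_β)/√n.
z-sum = 2.326 + 0.842 = 3.168.
d_min = 3.168 / √227 = 3.168 / 15.067 = 0.210.

d_min ≈ 0.21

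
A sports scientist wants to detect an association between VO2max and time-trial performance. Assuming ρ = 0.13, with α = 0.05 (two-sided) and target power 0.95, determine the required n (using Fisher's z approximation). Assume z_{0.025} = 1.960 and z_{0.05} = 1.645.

n = 764

Fisher's z: C = ½·ln((1+r)/(1−r)) = ½·ln(1.2989) = 0.1307.
n = ((z_{α/2} + z_β)/C)² + 3.
(1.960 + 1.645) / 0.1307 = 3.605 / 0.1307 = 27.582.
n = 27.582² + 3 = 760.78 + 3 = 763.8.
Round up.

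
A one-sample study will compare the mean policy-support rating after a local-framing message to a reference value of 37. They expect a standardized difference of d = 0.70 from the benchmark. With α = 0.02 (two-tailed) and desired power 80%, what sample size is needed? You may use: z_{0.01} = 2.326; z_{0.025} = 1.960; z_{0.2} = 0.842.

For a one-sample test: n = ((z_{α/2} + z_β) / d)².
z_{α/2} + z_β = 2.326 + 0.842 = 3.168.
n = (3.168 / 0.70)² = 4.526² = 20.48.
Round up.

n = 21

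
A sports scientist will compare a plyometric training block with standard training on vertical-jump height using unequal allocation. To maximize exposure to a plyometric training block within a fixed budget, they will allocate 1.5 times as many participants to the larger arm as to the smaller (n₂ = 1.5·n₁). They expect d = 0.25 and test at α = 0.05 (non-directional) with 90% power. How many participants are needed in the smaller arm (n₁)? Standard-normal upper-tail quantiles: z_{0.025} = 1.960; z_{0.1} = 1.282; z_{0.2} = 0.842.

n₁ = 281

With allocation ratio k = n₂/n₁ = 1.5, Var(x̄₁−x̄₂) = σ²(1/n₁ + 1/(k·n₁)) = σ²·(k+1)/(k·n₁).
So n₁ = (1 + 1/k)·((z_{α/2} + z_β)/d)² = 1.667 × (3.242/0.25)².
n₁ = 1.667 × 168.17 = 280.3.
Round up: n₁ = 281, giving n₂ = ⌈1.5 × 281⌉ = ⌈421.5⌉ = 422.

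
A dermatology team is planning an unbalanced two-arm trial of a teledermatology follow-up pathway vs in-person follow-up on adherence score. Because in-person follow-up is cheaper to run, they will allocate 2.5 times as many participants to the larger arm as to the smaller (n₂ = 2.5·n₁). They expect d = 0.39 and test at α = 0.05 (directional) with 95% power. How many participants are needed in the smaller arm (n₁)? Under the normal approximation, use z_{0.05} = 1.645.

n₁ = 100

With allocation ratio k = n₂/n₁ = 2.5, Var(x̄₁−x̄₂) = σ²(1/n₁ + 1/(k·n₁)) = σ²·(k+1)/(k·n₁).
So n₁ = (1 + 1/k)·((z_{α} + z_β)/d)² = 1.400 × (3.290/0.39)².
n₁ = 1.400 × 71.16 = 99.6.
Round up: n₁ = 100, giving n₂ = 2.5 × 100 = 250.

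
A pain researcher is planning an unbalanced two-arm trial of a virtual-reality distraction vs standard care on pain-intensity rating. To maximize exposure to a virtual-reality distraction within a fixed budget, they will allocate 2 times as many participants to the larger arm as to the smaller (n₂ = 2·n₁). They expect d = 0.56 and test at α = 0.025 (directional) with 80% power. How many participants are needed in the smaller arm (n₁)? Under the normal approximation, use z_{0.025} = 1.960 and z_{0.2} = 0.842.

With allocation ratio k = n₂/n₁ = 2, Var(x̄₁−x̄₂) = σ²(1/n₁ + 1/(k·n₁)) = σ²·(k+1)/(k·n₁).
So n₁ = (1 + 1/k)·((z_{α} + z_β)/d)² = 1.500 × (2.802/0.56)².
n₁ = 1.500 × 25.04 = 37.6.
Round up: n₁ = 38, giving n₂ = 2 × 38 = 76.

n₁ = 38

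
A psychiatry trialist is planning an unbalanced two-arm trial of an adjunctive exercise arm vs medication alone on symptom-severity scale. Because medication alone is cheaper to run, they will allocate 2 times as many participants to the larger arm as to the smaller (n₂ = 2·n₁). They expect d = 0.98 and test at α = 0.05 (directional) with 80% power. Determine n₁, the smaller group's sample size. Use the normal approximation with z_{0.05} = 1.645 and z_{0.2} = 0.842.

With allocation ratio k = n₂/n₁ = 2, Var(x̄₁−x̄₂) = σ²(1/n₁ + 1/(k·n₁)) = σ²·(k+1)/(k·n₁).
So n₁ = (1 + 1/k)·((z_{α} + z_β)/d)² = 1.500 × (2.487/0.98)².
n₁ = 1.500 × 6.44 = 9.7.
Round up: n₁ = 10, giving n₂ = 2 × 10 = 20.

n₁ = 10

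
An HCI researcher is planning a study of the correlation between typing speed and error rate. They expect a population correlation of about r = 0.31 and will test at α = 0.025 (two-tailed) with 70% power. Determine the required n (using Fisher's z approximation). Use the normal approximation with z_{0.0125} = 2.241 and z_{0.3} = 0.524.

Fisher's z: C = ½·ln((1+r)/(1−r)) = ½·ln(1.8986) = 0.3205.
n = ((z_{α/2} + z_β)/C)² + 3.
(2.241 + 0.524) / 0.3205 = 2.765 / 0.3205 = 8.627.
n = 8.627² + 3 = 74.43 + 3 = 77.4.
Round up.

n = 78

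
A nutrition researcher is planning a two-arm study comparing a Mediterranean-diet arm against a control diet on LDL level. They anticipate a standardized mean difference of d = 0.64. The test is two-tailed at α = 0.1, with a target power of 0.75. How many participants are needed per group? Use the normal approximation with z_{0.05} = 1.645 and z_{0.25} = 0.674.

n = 27 per group

For two independent groups with equal n: n = 2·((z_{α/2} + z_β) / d)².
z_{α/2} + z_β = 1.645 + 0.674 = 2.319.
n = 2 × (2.319 / 0.64)² = 2 × 3.623² = 2 × 13.13 = 26.3.
Round up to the next whole participant.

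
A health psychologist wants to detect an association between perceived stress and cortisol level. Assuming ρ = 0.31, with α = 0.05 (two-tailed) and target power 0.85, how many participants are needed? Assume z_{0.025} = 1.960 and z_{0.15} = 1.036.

n = 91

Fisher's z: C = ½·ln((1+r)/(1−r)) = ½·ln(1.8986) = 0.3205.
n = ((z_{α/2} + z_β)/C)² + 3.
(1.960 + 1.036) / 0.3205 = 2.996 / 0.3205 = 9.348.
n = 9.348² + 3 = 87.38 + 3 = 90.4.
Round up.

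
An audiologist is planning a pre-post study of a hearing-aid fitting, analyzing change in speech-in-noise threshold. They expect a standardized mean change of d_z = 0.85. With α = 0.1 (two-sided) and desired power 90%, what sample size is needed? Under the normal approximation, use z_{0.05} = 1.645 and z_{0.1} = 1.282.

For a paired (one-sample on differences) test: n = ((z_{α/2} + z_β) / d)².
z_{α/2} + z_β = 1.645 + 1.282 = 2.927.
n = (2.927 / 0.85)² = 3.444² = 11.86.
Round up.

n = 12 pairs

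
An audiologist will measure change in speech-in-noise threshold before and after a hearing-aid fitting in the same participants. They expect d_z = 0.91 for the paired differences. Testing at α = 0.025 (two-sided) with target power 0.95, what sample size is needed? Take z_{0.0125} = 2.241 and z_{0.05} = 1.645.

n = 19 pairs

For a paired (one-sample on differences) test: n = ((z_{α/2} + z_β) / d)².
z_{α/2} + z_β = 2.241 + 1.645 = 3.886.
n = (3.886 / 0.91)² = 4.270² = 18.24.
Round up.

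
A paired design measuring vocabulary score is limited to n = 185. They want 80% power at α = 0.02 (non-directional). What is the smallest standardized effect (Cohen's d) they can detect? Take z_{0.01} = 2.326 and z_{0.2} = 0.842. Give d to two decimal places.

For a single sample (or paired design) of n = 185: d_min = (z_{α/2} + z_β)/√n.
z-sum = 2.326 + 0.842 = 3.168.
d_min = 3.168 / √185 = 3.168 / 13.601 = 0.233.

d_min ≈ 0.23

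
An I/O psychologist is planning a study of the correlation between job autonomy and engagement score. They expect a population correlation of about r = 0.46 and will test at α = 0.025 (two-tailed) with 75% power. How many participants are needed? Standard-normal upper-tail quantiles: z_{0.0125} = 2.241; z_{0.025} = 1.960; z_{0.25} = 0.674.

n = 38

Fisher's z: C = ½·ln((1+r)/(1−r)) = ½·ln(2.7037) = 0.4973.
n = ((z_{α/2} + z_β)/C)² + 3.
(2.241 + 0.674) / 0.4973 = 2.915 / 0.4973 = 5.862.
n = 5.862² + 3 = 34.36 + 3 = 37.4.
Round up.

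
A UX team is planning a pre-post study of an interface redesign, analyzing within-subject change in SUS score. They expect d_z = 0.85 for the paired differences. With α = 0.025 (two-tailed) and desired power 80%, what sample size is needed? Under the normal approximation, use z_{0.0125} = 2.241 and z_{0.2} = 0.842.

For a paired (one-sample on differences) test: n = ((z_{α/2} + z_β) / d)².
z_{α/2} + z_β = 2.241 + 0.842 = 3.083.
n = (3.083 / 0.85)² = 3.627² = 13.16.
Round up.

n = 14 pairs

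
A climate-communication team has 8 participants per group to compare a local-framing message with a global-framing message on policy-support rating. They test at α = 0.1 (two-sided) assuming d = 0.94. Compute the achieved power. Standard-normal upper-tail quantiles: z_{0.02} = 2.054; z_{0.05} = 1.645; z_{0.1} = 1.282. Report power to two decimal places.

power ≈ 0.59

For two equal groups, power = Φ(d·√(n/2) − z_{α/2}).
d·√(n/2) = 0.94 × √(8/2) = 0.94 × 2.000 = 1.880.
z_β = 1.880 − 1.645 = 0.235.
Power = Φ(0.235) = 0.593.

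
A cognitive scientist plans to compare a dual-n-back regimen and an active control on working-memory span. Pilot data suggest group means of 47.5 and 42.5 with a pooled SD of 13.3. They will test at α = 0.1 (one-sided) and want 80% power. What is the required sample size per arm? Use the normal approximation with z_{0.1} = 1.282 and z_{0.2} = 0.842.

Cohen's d = |M₁ − M₂| / SD_pooled = |47.5 − 42.5| / 13.3 = 5.0 / 13.3 = 0.376.
For two independent groups with equal n: n = 2·((z_{α} + z_β) / d)².
z_{α} + z_β = 1.282 + 0.842 = 2.124.
n = 2 × (2.124 / 0.376)² = 2 × 5.649² = 2 × 31.91 = 63.8.
Round up to the next whole participant.

n = 64 per group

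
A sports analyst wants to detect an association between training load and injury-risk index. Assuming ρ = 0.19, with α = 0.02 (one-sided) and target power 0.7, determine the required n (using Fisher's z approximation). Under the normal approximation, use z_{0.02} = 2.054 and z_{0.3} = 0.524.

Fisher's z: C = ½·ln((1+r)/(1−r)) = ½·ln(1.4691) = 0.1923.
n = ((z_{α} + z_β)/C)² + 3.
(2.054 + 0.524) / 0.1923 = 2.578 / 0.1923 = 13.406.
n = 13.406² + 3 = 179.72 + 3 = 182.7.
Round up.

n = 183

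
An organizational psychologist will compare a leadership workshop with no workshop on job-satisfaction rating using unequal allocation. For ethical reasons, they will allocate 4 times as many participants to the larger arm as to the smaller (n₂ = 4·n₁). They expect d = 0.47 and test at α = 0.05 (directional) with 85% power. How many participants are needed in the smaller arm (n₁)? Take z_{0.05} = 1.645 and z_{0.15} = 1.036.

n₁ = 41

With allocation ratio k = n₂/n₁ = 4, Var(x̄₁−x̄₂) = σ²(1/n₁ + 1/(k·n₁)) = σ²·(k+1)/(k·n₁).
So n₁ = (1 + 1/k)·((z_{α} + z_β)/d)² = 1.250 × (2.681/0.47)².
n₁ = 1.250 × 32.54 = 40.7.
Round up: n₁ = 41, giving n₂ = 4 × 41 = 164.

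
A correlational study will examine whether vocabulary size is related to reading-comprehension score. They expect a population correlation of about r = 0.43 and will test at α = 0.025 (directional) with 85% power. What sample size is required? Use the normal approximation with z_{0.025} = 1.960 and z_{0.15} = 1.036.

n = 46

Fisher's z: C = ½·ln((1+r)/(1−r)) = ½·ln(2.5088) = 0.4599.
n = ((z_{α} + z_β)/C)² + 3.
(1.960 + 1.036) / 0.4599 = 2.996 / 0.4599 = 6.514.
n = 6.514² + 3 = 42.44 + 3 = 45.4.
Round up.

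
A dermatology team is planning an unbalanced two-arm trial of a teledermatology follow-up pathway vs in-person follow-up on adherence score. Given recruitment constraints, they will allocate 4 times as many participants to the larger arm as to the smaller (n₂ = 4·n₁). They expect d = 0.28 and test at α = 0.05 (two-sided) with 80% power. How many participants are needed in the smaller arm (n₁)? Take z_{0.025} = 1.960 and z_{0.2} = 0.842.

With allocation ratio k = n₂/n₁ = 4, Var(x̄₁−x̄₂) = σ²(1/n₁ + 1/(k·n₁)) = σ²·(k+1)/(k·n₁).
So n₁ = (1 + 1/k)·((z_{α/2} + z_β)/d)² = 1.250 × (2.802/0.28)².
n₁ = 1.250 × 100.14 = 125.2.
Round up: n₁ = 126, giving n₂ = 4 × 126 = 504.

n₁ = 126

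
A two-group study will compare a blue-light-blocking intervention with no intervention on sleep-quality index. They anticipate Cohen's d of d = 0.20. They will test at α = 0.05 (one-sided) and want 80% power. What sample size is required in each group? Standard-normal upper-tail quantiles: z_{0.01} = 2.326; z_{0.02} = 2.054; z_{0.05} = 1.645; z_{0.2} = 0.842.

n = 310 per group

For two independent groups with equal n: n = 2·((z_{α} + z_β) / d)².
z_{α} + z_β = 1.645 + 0.842 = 2.487.
n = 2 × (2.487 / 0.20)² = 2 × 12.435² = 2 × 154.63 = 309.3.
Round up to the next whole participant.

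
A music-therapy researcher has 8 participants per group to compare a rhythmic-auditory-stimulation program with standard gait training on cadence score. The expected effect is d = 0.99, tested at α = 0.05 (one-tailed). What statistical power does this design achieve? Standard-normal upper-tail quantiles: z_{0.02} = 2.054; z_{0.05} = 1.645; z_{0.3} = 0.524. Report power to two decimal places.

For two equal groups, power = Φ(d·√(n/2) − z_{α}).
d·√(n/2) = 0.99 × √(8/2) = 0.99 × 2.000 = 1.980.
z_β = 1.980 − 1.645 = 0.335.
Power = Φ(0.335) = 0.631.

power ≈ 0.63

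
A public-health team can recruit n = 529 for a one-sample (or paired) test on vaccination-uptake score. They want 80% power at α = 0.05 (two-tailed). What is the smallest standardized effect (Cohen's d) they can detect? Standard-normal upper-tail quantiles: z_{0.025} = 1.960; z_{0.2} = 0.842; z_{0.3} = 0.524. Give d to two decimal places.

d_min ≈ 0.12

For a single sample (or paired design) of n = 529: d_min = (z_{α/2} + z_β)/√n.
z-sum = 1.960 + 0.842 = 2.802.
d_min = 2.802 / √529 = 2.802 / 23.000 = 0.122.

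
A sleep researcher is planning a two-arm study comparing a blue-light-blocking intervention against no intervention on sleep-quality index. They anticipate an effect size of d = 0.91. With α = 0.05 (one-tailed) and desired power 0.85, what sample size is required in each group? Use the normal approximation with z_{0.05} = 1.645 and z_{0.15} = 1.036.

n = 18 per group

For two independent groups with equal n: n = 2·((z_{α} + z_β) / d)².
z_{α} + z_β = 1.645 + 1.036 = 2.681.
n = 2 × (2.681 / 0.91)² = 2 × 2.946² = 2 × 8.68 = 17.4.
Round up to the next whole participant.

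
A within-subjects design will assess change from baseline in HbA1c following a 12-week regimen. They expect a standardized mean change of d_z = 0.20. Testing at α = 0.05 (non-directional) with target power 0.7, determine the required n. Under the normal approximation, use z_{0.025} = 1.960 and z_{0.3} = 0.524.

n = 155 pairs

For a paired (one-sample on differences) test: n = ((z_{α/2} + z_β) / d)².
z_{α/2} + z_β = 1.960 + 0.524 = 2.484.
n = (2.484 / 0.20)² = 12.420² = 154.26.
Round up.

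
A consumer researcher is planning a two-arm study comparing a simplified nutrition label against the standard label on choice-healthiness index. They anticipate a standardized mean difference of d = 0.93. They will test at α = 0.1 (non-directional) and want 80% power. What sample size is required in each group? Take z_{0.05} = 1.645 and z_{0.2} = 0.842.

n = 15 per group

For two independent groups with equal n: n = 2·((z_{α/2} + z_β) / d)².
z_{α/2} + z_β = 1.645 + 0.842 = 2.487.
n = 2 × (2.487 / 0.93)² = 2 × 2.674² = 2 × 7.15 = 14.3.
Round up to the next whole participant.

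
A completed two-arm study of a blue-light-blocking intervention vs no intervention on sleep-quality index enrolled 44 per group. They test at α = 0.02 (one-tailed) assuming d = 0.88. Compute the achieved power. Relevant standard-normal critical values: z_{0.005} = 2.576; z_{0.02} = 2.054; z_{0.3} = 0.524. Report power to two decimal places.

For two equal groups, power = Φ(d·√(n/2) − z_{α}).
d·√(n/2) = 0.88 × √(44/2) = 0.88 × 4.690 = 4.128.
z_β = 4.128 − 2.054 = 2.074.
Power = Φ(2.074) = 0.981.

power ≈ 0.98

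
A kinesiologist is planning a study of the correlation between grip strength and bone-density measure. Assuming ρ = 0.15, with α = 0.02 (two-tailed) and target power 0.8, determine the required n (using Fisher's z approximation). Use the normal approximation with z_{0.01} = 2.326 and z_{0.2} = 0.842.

Fisher's z: C = ½·ln((1+r)/(1−r)) = ½·ln(1.3529) = 0.1511.
n = ((z_{α/2} + z_β)/C)² + 3.
(2.326 + 0.842) / 0.1511 = 3.168 / 0.1511 = 20.966.
n = 20.966² + 3 = 439.58 + 3 = 442.6.
Round up.

n = 443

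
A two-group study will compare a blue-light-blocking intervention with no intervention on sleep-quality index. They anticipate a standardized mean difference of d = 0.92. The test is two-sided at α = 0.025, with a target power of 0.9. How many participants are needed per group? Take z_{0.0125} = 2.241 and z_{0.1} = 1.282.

For two independent groups with equal n: n = 2·((z_{α/2} + z_β) / d)².
z_{α/2} + z_β = 2.241 + 1.282 = 3.523.
n = 2 × (3.523 / 0.92)² = 2 × 3.829² = 2 × 14.66 = 29.3.
Round up to the next whole participant.

n = 30 per group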